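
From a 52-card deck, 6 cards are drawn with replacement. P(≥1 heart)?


P(not a heart) = 39/52 = 3/4
P(none in 6 draws) = (3/4)^6 = 729/4096
P(≥1 heart) = 1 - 729/4096 = 3367/4096

P = 3367/4096 ≈ 82.20%


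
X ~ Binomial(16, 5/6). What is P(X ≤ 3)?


P(X ≤ 3) = Σ P(X=i) for i=0..3
P(X=0) = 1/2821109907456
P(X=1) = 5/176319369216
P(X=2) = 125/117546246144
P(X=3) = 4375/176319369216
Sum = 73081/2821109907456

P(X ≤ 3) = 73081/2821109907456 ≈ 0.00%


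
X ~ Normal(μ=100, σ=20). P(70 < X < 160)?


z₁=(70-100)/20=-1.5, z₂=(160-100)/20=3.0
P = Φ(3.0) - Φ(-1.5) = 0.998650 - 0.066807 = 0.931843 ≈ 0.9318

P(70 < X < 160) ≈ 0.9318


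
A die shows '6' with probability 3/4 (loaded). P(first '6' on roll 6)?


Geometric: P(X=6) = (1-p)^(k-1)×p = (1/4)^5×3/4 = 3/4096

P(X=6) = 3/4096 ≈ 0.07%


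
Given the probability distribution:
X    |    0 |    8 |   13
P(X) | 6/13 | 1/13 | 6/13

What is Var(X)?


E[X] = 86/13
E[X²] = 1078/13
Var(X) = E[X²] - (E[X])² = 1078/13 - 7396/169 = 6618/169

Var(X) = 6618/169 ≈ 39.1598


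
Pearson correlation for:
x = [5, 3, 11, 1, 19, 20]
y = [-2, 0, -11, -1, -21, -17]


n=6, Σx=59, Σy=-52, Σxy=-871, Σx²=917, Σy²=856
r = (6×(-871) - 59×(-52))/√((6×917 - 59²)(6×856 - (-52)²))
= -2158/√(2021×2432) = -2158/√4915072 ≈ -2158/2216.9962 ≈ -0.9734

r ≈ -0.9734


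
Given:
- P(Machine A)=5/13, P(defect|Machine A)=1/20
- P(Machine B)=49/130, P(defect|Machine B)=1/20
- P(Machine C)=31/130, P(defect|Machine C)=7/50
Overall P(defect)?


P(B) = Σ P(B|Aᵢ)×P(Aᵢ)
  1/20×5/13 = 1/52
  1/20×49/130 = 49/2600
  7/50×31/130 = 217/6500
Sum = 929/13000

P(defect) = 929/13000 ≈ 7.15%


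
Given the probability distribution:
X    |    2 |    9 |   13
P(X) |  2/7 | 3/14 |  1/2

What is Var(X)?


E[X] = 9
E[X²] = 103
Var(X) = E[X²] - (E[X])² = 103 - 81 = 22

Var(X) = 22 ≈ 22.0000


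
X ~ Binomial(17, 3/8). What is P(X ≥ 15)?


P(X ≥ 15) = Σ P(X=i) for i=15..17
P(X=15) = 6098285475/281474976710656
P(X=16) = 3658971285/2251799813685248
P(X=17) = 129140163/2251799813685248
Sum = 3285899703/140737488355328

P(X ≥ 15) = 3285899703/140737488355328 ≈ 0.00%


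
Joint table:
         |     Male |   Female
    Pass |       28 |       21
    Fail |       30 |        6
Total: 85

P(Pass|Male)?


P(Pass|Male) = 28/(28+30) = 28/58 = 14/29

P = 14/29 ≈ 48.28%


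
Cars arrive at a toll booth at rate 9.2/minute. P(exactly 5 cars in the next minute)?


Poisson(λ=9.2): P(X=5) = e^(-λ)×λ^k/k!
= e^(-9.2) × 9.2^5 / 5!
≈ 0.0001010394018 × 65908.15232 / 120 ≈ 0.055494

P(X=5) ≈ 0.055494 ≈ 5.55%


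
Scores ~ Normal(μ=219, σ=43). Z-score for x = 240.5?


z = (x - μ)/σ = (240.5 - 219)/43 = 0.5

z = 0.5


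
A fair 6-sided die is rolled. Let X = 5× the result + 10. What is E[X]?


E[die] = (1+6)/2 = 7/2
E[X] = 5×7/2 + 10 = 55/2

E[X] = 55/2


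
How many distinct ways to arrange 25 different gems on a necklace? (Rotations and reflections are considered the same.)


Free circular arrangements: rotations and reflections both identified.
(n-1)!/2 = 24!/2 = 620448401733239439360000/2 = 310224200866619719680000

310224200866619719680000


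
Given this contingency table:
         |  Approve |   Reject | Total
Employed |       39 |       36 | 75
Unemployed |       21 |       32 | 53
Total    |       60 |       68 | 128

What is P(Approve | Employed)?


P(Approve | Employed) = 39/(39+36) = 39/75 = 13/25

P(Approve|Employed) = 13/25 ≈ 52.00%


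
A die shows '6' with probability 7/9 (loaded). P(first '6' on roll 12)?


Geometric: P(X=12) = (1-p)^(k-1)×p = (2/9)^11×7/9 = 14336/282429536481

P(X=12) = 14336/282429536481 ≈ 0.00%


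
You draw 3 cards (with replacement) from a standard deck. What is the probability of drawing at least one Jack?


P(not a Jack) = 48/52 = 12/13
P(none in 3 draws) = (12/13)^3 = 1728/2197
P(≥1 Jack) = 1 - 1728/2197 = 469/2197

P = 469/2197 ≈ 21.35%


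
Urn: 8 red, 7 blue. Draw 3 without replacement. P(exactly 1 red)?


Hypergeometric: C(8,1)×C(7,2)/C(15,3)
= 8×21/455 = 24/65

P(X=1) = 24/65 ≈ 36.92%


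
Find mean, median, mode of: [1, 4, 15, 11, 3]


Sorted: [1, 3, 4, 11, 15]
Mean = 34/5
Median = 4
Freq: {1: 1, 4: 1, 15: 1, 11: 1, 3: 1}
Mode: No mode

Mean=34/5, Median=4, Mode=No mode


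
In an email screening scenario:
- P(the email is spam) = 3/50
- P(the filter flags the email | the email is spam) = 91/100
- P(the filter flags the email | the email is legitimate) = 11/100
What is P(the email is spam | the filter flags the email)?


Using Bayes' theorem:
P(A|B) = P(B|A)·P(A) / P(B)

P(the filter flags the email) = 91/100 × 3/50 + 11/100 × 47/50
= 273/5000 + 517/5000 = 79/500

P(the email is spam|the filter flags the email) = (273/5000) / (79/500) = 273/790

P(the email is spam|the filter flags the email) = 273/790 ≈ 34.56%


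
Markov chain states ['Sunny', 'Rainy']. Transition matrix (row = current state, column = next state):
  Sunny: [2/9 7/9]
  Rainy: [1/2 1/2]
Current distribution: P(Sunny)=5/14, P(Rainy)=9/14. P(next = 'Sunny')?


P(next=Sunny) = Σᵢ P(now=i)×P(i→Sunny)
= 5/14×2/9 + 9/14×1/2
= 5/63 + 9/28 = 101/252

P = 101/252 ≈ 0.4008


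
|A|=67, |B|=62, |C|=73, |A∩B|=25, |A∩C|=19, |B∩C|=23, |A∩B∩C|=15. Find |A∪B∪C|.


|A∪B∪C| = 67+62+73-25-19-23+15 = 150

|A∪B∪C| = 150


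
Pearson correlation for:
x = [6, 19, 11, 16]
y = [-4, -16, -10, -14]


n=4, Σx=52, Σy=-44, Σxy=-662, Σx²=774, Σy²=568
r = (4×(-662) - 52×(-44))/√((4×774 - 52²)(4×568 - (-44)²))
= -360/√(392×336) = -360/√131712 ≈ -360/362.9215 ≈ -0.9920

r ≈ -0.9920


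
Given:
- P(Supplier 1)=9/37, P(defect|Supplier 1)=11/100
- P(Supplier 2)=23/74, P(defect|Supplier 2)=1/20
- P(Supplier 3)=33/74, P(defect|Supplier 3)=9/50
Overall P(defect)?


P(B) = Σ P(B|Aᵢ)×P(Aᵢ)
  11/100×9/37 = 99/3700
  1/20×23/74 = 23/1480
  9/50×33/74 = 297/3700
Sum = 907/7400

P(defect) = 907/7400 ≈ 12.26%


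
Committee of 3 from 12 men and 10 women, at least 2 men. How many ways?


Count by #men:
  2M,1W: C(12,2)×C(10,1)=660
  3M,0W: C(12,3)×C(10,0)=220
Total = 880

880


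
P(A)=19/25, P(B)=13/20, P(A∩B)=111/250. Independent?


P(A)×P(B) = 247/500
P(A∩B) = 111/250
Not equal → NOT independent

No, not independent


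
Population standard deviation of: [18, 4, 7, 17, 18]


Mean = 64/5
  (18-64/5)²=676/25
  (4-64/5)²=1936/25
  (7-64/5)²=841/25
  (17-64/5)²=441/25
  (18-64/5)²=676/25
Σ(x-μ)² = 914/5
σ² = (914/5)/5 = 914/25

σ = √(914/25) ≈ 6.0465


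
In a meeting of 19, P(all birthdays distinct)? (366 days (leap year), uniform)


P(all different) = Π(366-i)/366 for i=0..18
= (366/366)×(365/366)×...×(348/366)
= 0.621705

P ≈ 0.6217 ≈ 62.17%


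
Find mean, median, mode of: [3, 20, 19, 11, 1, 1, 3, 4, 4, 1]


Sorted: [1, 1, 1, 3, 3, 4, 4, 11, 19, 20]
Mean = 67/10
Median = 7/2
Freq: {3: 2, 20: 1, 19: 1, 11: 1, 1: 3, 4: 2}
Mode: [1]

Mean=67/10, Median=7/2, Mode=1


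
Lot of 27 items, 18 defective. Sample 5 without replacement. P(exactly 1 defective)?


Hypergeometric: C(18,1)×C(9,4)/C(27,5)
= 18×126/80730 = 42/1495

P(X=1) = 42/1495 ≈ 2.81%


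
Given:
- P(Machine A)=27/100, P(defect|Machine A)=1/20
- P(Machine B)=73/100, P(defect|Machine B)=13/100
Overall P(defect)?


P(B) = Σ P(B|Aᵢ)×P(Aᵢ)
  1/20×27/100 = 27/2000
  13/100×73/100 = 949/10000
Sum = 271/2500

P(defect) = 271/2500 ≈ 10.84%


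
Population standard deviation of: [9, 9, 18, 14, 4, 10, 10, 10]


Mean = 84/8 = 21/2
  (9-21/2)²=9/4
  (9-21/2)²=9/4
  (18-21/2)²=225/4
  (14-21/2)²=49/4
  (4-21/2)²=169/4
  (10-21/2)²=1/4
  (10-21/2)²=1/4
  (10-21/2)²=1/4
Σ(x-μ)² = 116
σ² = 116/8 = 29/2

σ = √(29/2) ≈ 3.8079


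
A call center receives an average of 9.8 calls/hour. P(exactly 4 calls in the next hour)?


Poisson(λ=9.8): P(X=4) = e^(-λ)×λ^k/k!
= e^(-9.8) × 9.8^4 / 4!
≈ 5.545159943e-05 × 9223.6816 / 24 ≈ 0.021311

P(X=4) ≈ 0.021311 ≈ 2.13%


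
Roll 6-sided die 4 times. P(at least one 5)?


P(no 5)^4 = (5/6)^4 = 625/1296
P(≥1) = 1 - 625/1296 = 671/1296

P = 671/1296 ≈ 51.77%


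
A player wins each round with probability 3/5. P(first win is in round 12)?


Geometric: P(X=12) = (1-p)^(k-1)×p = (2/5)^11×3/5 = 6144/244140625

P(X=12) = 6144/244140625 ≈ 0.00%


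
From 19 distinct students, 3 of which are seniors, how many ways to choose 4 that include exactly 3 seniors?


Choose 3 of the 3 seniors and 1 of the other 16 students:
C(3,3)×C(16,1) = 1×16 = 16

16


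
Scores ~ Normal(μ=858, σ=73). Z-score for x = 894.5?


z = (x - μ)/σ = (894.5 - 858)/73 = 0.5

z = 0.5


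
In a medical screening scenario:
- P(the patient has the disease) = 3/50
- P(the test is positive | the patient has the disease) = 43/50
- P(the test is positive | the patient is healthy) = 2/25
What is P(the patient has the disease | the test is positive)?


Using Bayes' theorem:
P(A|B) = P(B|A)·P(A) / P(B)

P(the test is positive) = 43/50 × 3/50 + 2/25 × 47/50
= 129/2500 + 47/625 = 317/2500

P(the patient has the disease|the test is positive) = (129/2500) / (317/2500) = 129/317

P(the patient has the disease|the test is positive) = 129/317 ≈ 40.69%


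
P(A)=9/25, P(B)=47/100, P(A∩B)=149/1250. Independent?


P(A)×P(B) = 423/2500
P(A∩B) = 149/1250
Not equal → NOT independent

No, not independent


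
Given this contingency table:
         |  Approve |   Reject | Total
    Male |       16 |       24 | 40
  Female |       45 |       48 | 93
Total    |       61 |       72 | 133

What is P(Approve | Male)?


P(Approve | Male) = 16/(16+24) = 16/40 = 2/5

P(Approve|Male) = 2/5 ≈ 40.00%


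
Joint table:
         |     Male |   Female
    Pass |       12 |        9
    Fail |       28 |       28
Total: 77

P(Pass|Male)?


P(Pass|Male) = 12/(12+28) = 12/40 = 3/10

P = 3/10 ≈ 30.00%


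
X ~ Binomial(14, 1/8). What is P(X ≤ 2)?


P(X ≤ 2) = Σ P(X=i) for i=0..2
P(X=0) = 678223072849/4398046511104
P(X=1) = 678223072849/2199023255552
P(X=2) = 1259557135291/4398046511104
Sum = 1647113176919/2199023255552

P(X ≤ 2) = 1647113176919/2199023255552 ≈ 74.90%


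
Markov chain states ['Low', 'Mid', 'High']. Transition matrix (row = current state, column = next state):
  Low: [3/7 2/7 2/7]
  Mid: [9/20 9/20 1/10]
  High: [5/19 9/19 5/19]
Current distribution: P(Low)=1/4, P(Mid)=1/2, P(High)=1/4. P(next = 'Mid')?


P(next=Mid) = Σᵢ P(now=i)×P(i→Mid)
= 1/4×2/7 + 1/2×9/20 + 1/4×9/19
= 1/14 + 9/40 + 9/76 = 2207/5320

P = 2207/5320 ≈ 0.4148


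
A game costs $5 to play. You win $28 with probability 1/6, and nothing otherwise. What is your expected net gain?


E[gain] = (28-5)×1/6 + (-5)×5/6
= 23/6 - 25/6 = -1/3

Expected net gain = $-1/3 ≈ $-0.33


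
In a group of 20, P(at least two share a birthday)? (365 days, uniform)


P(all different) = Π(365-i)/365 for i=0..19
= 0.588562
P(match) = 1 - 0.588562 = 0.411438

P ≈ 0.4114 ≈ 41.14%


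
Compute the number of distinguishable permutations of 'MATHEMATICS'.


Letters: 11, freq: {'M': 2, 'A': 2, 'T': 2, 'H': 1, 'E': 1, 'I': 1, 'C': 1, 'S': 1}
11!/(2!×2!×2!×1!×1!×1!×1!×1!) = 39916800/8 = 4989600

4989600


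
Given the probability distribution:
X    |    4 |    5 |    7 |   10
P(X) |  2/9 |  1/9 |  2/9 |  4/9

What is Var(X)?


E[X] = 67/9
E[X²] = 185/3
Var(X) = E[X²] - (E[X])² = 185/3 - 4489/81 = 506/81

Var(X) = 506/81 ≈ 6.2469


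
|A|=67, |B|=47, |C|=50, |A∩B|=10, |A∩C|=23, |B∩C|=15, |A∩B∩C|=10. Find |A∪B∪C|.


|A∪B∪C| = 67+47+50-10-23-15+10 = 126

|A∪B∪C| = 126


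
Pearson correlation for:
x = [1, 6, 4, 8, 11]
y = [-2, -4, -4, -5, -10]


n=5, Σx=30, Σy=-25, Σxy=-192, Σx²=238, Σy²=161
r = (5×(-192) - 30×(-25))/√((5×238 - 30²)(5×161 - (-25)²))
= -210/√(290×180) = -210/√52200 ≈ -210/228.4732 ≈ -0.9191

r ≈ -0.9191


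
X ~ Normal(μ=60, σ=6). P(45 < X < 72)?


z₁=(45-60)/6=-2.5, z₂=(72-60)/6=2.0
P = Φ(2.0) - Φ(-2.5) = 0.977250 - 0.006210 = 0.971040 ≈ 0.9710

P(45 < X < 72) ≈ 0.9710


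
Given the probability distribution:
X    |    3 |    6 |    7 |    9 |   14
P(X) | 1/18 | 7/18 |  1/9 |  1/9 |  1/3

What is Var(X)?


E[X] = 161/18
E[X²] = 1697/18
Var(X) = E[X²] - (E[X])² = 1697/18 - 25921/324 = 4625/324

Var(X) = 4625/324 ≈ 14.2747


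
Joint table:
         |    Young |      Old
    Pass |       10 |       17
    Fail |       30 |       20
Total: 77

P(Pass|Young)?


P(Pass|Young) = 10/(10+30) = 10/40 = 1/4

P = 1/4 ≈ 25.00%


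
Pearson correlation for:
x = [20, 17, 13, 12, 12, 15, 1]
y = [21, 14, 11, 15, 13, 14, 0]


n=7, Σx=90, Σy=88, Σxy=1347, Σx²=1372, Σy²=1348
r = (7×1347 - 90×88)/√((7×1372 - 90²)(7×1348 - 88²))
= 1509/√(1504×1692) = 1509/√2544768 ≈ 1509/1595.2329 ≈ 0.9459

r ≈ 0.9459


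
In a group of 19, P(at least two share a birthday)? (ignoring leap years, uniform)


P(all different) = Π(365-i)/365 for i=0..18
= 0.620881
P(match) = 1 - 0.620881 = 0.379119

P ≈ 0.3791 ≈ 37.91%


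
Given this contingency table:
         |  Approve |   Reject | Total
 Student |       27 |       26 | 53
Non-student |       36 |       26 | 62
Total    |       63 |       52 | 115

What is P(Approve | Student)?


P(Approve | Student) = 27/(27+26) = 27/53

P(Approve|Student) = 27/53 ≈ 50.94%


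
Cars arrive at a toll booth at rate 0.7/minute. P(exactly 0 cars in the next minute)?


Poisson(λ=0.7): P(X=0) = e^(-λ)×λ^k/k!
= e^(-0.7) × 0.7^0 / 0!
≈ 0.4965853038 × 1 / 1 ≈ 0.496585

P(X=0) ≈ 0.496585 ≈ 49.66%


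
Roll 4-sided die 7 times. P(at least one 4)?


P(no 4)^7 = (3/4)^7 = 2187/16384
P(≥1) = 1 - 2187/16384 = 14197/16384

P = 14197/16384 ≈ 86.65%


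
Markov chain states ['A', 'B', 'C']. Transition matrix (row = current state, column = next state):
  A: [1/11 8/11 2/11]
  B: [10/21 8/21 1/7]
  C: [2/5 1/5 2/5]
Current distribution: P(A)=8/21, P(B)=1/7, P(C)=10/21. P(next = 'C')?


P(next=C) = Σᵢ P(now=i)×P(i→C)
= 8/21×2/11 + 1/7×1/7 + 10/21×2/5
= 16/231 + 1/49 + 4/21 = 151/539

P = 151/539 ≈ 0.2801


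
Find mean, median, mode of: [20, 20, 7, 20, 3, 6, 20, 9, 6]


Sorted: [3, 6, 6, 7, 9, 20, 20, 20, 20]
Mean = 111/9 = 37/3
Median = 9
Freq: {20: 4, 7: 1, 3: 1, 6: 2, 9: 1}
Mode: [20]

Mean=37/3, Median=9, Mode=20


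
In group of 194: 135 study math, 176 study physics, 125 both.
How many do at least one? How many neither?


|A∪B| = 135+176-125 = 186
Neither = 194-186 = 8

At least one: 186; Neither: 8


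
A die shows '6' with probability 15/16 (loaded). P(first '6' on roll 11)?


Geometric: P(X=11) = (1-p)^(k-1)×p = (1/16)^10×15/16 = 15/17592186044416

P(X=11) = 15/17592186044416 ≈ 0.00%


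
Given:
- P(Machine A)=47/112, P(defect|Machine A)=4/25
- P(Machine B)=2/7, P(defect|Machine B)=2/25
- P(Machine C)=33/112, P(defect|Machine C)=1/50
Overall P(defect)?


P(B) = Σ P(B|Aᵢ)×P(Aᵢ)
  4/25×47/112 = 47/700
  2/25×2/7 = 4/175
  1/50×33/112 = 33/5600
Sum = 537/5600

P(defect) = 537/5600 ≈ 9.59%


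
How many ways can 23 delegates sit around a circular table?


Circular arrangements of 23 distinct objects: fix one position to break rotational symmetry.
(n-1)! = 22! = 1124000727777607680000

1124000727777607680000


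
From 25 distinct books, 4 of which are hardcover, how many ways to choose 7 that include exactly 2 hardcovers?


Choose 2 of the 4 hardcovers and 5 of the other 21 books:
C(4,2)×C(21,5) = 6×20349 = 122094

122094


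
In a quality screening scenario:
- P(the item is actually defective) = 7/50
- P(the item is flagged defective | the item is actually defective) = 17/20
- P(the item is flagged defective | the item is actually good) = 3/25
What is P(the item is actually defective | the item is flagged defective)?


Using Bayes' theorem:
P(A|B) = P(B|A)·P(A) / P(B)

P(the item is flagged defective) = 17/20 × 7/50 + 3/25 × 43/50
= 119/1000 + 129/1250 = 1111/5000

P(the item is actually defective|the item is flagged defective) = (119/1000) / (1111/5000) = 595/1111

P(the item is actually defective|the item is flagged defective) = 595/1111 ≈ 53.56%


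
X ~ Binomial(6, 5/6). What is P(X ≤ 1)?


P(X ≤ 1) = Σ P(X=i) for i=0..1
P(X=0) = 1/46656
P(X=1) = 5/7776
Sum = 31/46656

P(X ≤ 1) = 31/46656 ≈ 0.07%


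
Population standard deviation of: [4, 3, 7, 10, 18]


Mean = 42/5
  (4-42/5)²=484/25
  (3-42/5)²=729/25
  (7-42/5)²=49/25
  (10-42/5)²=64/25
  (18-42/5)²=2304/25
Σ(x-μ)² = 726/5
σ² = (726/5)/5 = 726/25

σ = √(726/25) ≈ 5.3889


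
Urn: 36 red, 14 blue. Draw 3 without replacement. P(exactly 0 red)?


Hypergeometric: C(36,0)×C(14,3)/C(50,3)
= 1×364/19600 = 13/700

P(X=0) = 13/700 ≈ 1.86%


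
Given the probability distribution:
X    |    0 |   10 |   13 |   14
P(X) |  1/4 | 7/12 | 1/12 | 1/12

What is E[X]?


E[X] = Σ x·P(X=x)
= (0)×(1/4) + (10)×(7/12) + (13)×(1/12) + (14)×(1/12)
= 97/12

E[X] = 97/12


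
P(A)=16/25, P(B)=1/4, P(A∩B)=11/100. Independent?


P(A)×P(B) = 4/25
P(A∩B) = 11/100
Not equal → NOT independent

No, not independent


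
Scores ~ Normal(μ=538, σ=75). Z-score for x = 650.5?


z = (x - μ)/σ = (650.5 - 538)/75 = 1.5

z = 1.5


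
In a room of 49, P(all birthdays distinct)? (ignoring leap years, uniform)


P(all different) = Π(365-i)/365 for i=0..48
= (365/365)×(364/365)×...×(317/365)
= 0.034220

P ≈ 0.0342 ≈ 3.42%


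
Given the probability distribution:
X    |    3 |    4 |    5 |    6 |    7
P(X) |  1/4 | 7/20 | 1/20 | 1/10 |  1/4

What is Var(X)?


E[X] = 19/4
E[X²] = 499/20
Var(X) = E[X²] - (E[X])² = 499/20 - 361/16 = 191/80

Var(X) = 191/80 ≈ 2.3875


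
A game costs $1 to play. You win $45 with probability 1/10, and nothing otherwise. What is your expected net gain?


E[gain] = (45-1)×1/10 + (-1)×9/10
= 22/5 - 9/10 = 7/2

Expected net gain = $7/2 ≈ $3.50


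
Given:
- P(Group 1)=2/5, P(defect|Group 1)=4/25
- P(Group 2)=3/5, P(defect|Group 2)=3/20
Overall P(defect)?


P(B) = Σ P(B|Aᵢ)×P(Aᵢ)
  4/25×2/5 = 8/125
  3/20×3/5 = 9/100
Sum = 77/500

P(defect) = 77/500 ≈ 15.40%


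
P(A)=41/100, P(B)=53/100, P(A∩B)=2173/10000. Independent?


P(A)×P(B) = 2173/10000
P(A∩B) = 2173/10000
Equal ✓ → Independent

Yes, independent


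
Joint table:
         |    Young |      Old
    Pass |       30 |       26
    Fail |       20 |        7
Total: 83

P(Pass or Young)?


P(Pass∨Young) = P(Pass) + P(Young) - P(Pass∧Young)
= (56 + 50 - 30)/83 = 76/83

P = 76/83 ≈ 91.57%


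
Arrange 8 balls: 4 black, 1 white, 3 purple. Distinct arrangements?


8!/(4!×1!×3!) = 280

280


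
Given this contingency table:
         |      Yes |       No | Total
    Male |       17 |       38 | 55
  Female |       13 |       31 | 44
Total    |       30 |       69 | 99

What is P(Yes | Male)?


P(Yes | Male) = 17/(17+38) = 17/55

P(Yes|Male) = 17/55 ≈ 30.91%


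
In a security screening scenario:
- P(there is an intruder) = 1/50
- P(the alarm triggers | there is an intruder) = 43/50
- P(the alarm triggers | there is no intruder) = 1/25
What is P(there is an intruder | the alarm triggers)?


Using Bayes' theorem:
P(A|B) = P(B|A)·P(A) / P(B)

P(the alarm triggers) = 43/50 × 1/50 + 1/25 × 49/50
= 43/2500 + 49/1250 = 141/2500

P(there is an intruder|the alarm triggers) = (43/2500) / (141/2500) = 43/141

P(there is an intruder|the alarm triggers) = 43/141 ≈ 30.50%


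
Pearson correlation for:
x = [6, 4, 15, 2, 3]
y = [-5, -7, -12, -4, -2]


n=5, Σx=30, Σy=-30, Σxy=-252, Σx²=290, Σy²=238
r = (5×(-252) - 30×(-30))/√((5×290 - 30²)(5×238 - (-30)²))
= -360/√(550×290) = -360/√159500 ≈ -360/399.3745 ≈ -0.9014

r ≈ -0.9014


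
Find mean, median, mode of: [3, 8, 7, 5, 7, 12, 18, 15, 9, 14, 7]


Sorted: [3, 5, 7, 7, 7, 8, 9, 12, 14, 15, 18]
Mean = 105/11
Median = 8
Freq: {3: 1, 8: 1, 7: 3, 5: 1, 12: 1, 18: 1, 15: 1, 9: 1, 14: 1}
Mode: [7]

Mean=105/11, Median=8, Mode=7


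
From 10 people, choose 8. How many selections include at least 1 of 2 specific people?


Complement: C(10,8) - C(8,8) = 45 - 1 = 44

44


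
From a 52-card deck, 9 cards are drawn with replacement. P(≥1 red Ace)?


P(not a red Ace) = 50/52 = 25/26
P(none in 9 draws) = (25/26)^9 = 3814697265625/5429503678976
P(≥1 red Ace) = 1 - 3814697265625/5429503678976 = 1614806413351/5429503678976

P = 1614806413351/5429503678976 ≈ 29.74%


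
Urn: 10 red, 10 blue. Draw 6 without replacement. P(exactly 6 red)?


Hypergeometric: C(10,6)×C(10,0)/C(20,6)
= 210×1/38760 = 7/1292

P(X=6) = 7/1292 ≈ 0.54%


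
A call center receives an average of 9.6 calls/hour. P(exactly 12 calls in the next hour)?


Poisson(λ=9.6): P(X=12) = e^(-λ)×λ^k/k!
= e^(-9.6) × 9.6^12 / 12!
≈ 6.772873649e-05 × 612709757330 / 479001600 ≈ 0.086634

P(X=12) ≈ 0.086634 ≈ 8.66%


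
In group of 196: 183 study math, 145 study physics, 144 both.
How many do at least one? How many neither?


|A∪B| = 183+145-144 = 184
Neither = 196-184 = 12

At least one: 184; Neither: 12


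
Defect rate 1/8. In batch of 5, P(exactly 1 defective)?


Binomial: P(X=1) = C(5,1)×p^1×(1-p)^4
= 5 × 1/8 × 2401/4096 = 12005/32768

P(X=1) = 12005/32768 ≈ 36.64%


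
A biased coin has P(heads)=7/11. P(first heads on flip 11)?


Geometric: P(X=11) = (1-p)^(k-1)×p = (4/11)^10×7/11 = 7340032/285311670611

P(X=11) = 7340032/285311670611 ≈ 0.00%


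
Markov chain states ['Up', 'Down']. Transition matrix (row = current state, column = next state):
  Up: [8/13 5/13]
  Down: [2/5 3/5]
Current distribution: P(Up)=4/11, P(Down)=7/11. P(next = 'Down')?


P(next=Down) = Σᵢ P(now=i)×P(i→Down)
= 4/11×5/13 + 7/11×3/5
= 20/143 + 21/55 = 373/715

P = 373/715 ≈ 0.5217


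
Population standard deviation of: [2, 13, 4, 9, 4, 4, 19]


Mean = 55/7
  (2-55/7)²=1681/49
  (13-55/7)²=1296/49
  (4-55/7)²=729/49
  (9-55/7)²=64/49
  (4-55/7)²=729/49
  (4-55/7)²=729/49
  (19-55/7)²=6084/49
Σ(x-μ)² = 1616/7
σ² = (1616/7)/7 = 1616/49

σ = √(1616/49) ≈ 5.7428


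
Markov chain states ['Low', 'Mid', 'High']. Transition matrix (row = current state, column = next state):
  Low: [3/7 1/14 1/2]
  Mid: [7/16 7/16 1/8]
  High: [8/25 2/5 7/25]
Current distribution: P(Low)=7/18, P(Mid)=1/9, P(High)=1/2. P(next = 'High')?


P(next=High) = Σᵢ P(now=i)×P(i→High)
= 7/18×1/2 + 1/9×1/8 + 1/2×7/25
= 7/36 + 1/72 + 7/50 = 209/600

P = 209/600 ≈ 0.3483


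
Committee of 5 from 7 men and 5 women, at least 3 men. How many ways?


Count by #men:
  3M,2W: C(7,3)×C(5,2)=350
  4M,1W: C(7,4)×C(5,1)=175
  5M,0W: C(7,5)×C(5,0)=21
Total = 546

546


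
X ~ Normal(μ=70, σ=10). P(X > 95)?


z = (95-70)/10 = 2.5
P(X > 95) = 1 - P(Z ≤ 2.5) = 1 - 0.9938 = 0.0062

P(X > 95) ≈ 0.0062


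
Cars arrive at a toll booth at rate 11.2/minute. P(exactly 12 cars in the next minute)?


Poisson(λ=11.2): P(X=12) = e^(-λ)×λ^k/k!
= e^(-11.2) × 11.2^12 / 12!
≈ 1.367419607e-05 × 3.89597599255e+12 / 479001600 ≈ 0.111220

P(X=12) ≈ 0.111220 ≈ 11.12%


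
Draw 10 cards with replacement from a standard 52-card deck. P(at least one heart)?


P(not a heart) = 39/52 = 3/4
P(none in 10 draws) = (3/4)^10 = 59049/1048576
P(≥1 heart) = 1 - 59049/1048576 = 989527/1048576

P = 989527/1048576 ≈ 94.37%


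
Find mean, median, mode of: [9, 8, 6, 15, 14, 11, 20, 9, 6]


Sorted: [6, 6, 8, 9, 9, 11, 14, 15, 20]
Mean = 98/9
Median = 9
Freq: {9: 2, 8: 1, 6: 2, 15: 1, 14: 1, 11: 1, 20: 1}
Mode: [6, 9]

Mean=98/9, Median=9, Mode=[6, 9]


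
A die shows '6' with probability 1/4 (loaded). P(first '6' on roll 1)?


Geometric: P(X=1) = (1-p)^(k-1)×p = (3/4)^0×1/4 = 1/4

P(X=1) = 1/4 ≈ 25.00%


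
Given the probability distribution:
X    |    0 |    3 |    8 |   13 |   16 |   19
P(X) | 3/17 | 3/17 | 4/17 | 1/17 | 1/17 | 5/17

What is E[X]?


E[X] = Σ x·P(X=x)
= (0)×(3/17) + (3)×(3/17) + (8)×(4/17) + (13)×(1/17) + (16)×(1/17) + (19)×(5/17)
= 165/17

E[X] = 165/17


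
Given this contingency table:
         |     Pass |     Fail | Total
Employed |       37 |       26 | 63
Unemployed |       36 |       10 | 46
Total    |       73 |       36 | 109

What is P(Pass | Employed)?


P(Pass | Employed) = 37/(37+26) = 37/63

P(Pass|Employed) = 37/63 ≈ 58.73%


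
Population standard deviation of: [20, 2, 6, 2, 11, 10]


Mean = 51/6 = 17/2
  (20-17/2)²=529/4
  (2-17/2)²=169/4
  (6-17/2)²=25/4
  (2-17/2)²=169/4
  (11-17/2)²=25/4
  (10-17/2)²=9/4
Σ(x-μ)² = 463/2
σ² = (463/2)/6 = 463/12

σ = √(463/12) ≈ 6.2115


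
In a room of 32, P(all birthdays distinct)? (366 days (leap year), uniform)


P(all different) = Π(366-i)/366 for i=0..31
= (366/366)×(365/366)×...×(335/366)
= 0.247626

P ≈ 0.2476 ≈ 24.76%


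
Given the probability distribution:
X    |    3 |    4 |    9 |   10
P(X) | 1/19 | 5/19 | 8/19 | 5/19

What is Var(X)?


E[X] = 145/19
E[X²] = 1237/19
Var(X) = E[X²] - (E[X])² = 1237/19 - 21025/361 = 2478/361

Var(X) = 2478/361 ≈ 6.8643


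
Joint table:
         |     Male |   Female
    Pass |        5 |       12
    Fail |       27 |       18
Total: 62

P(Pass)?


P(Pass) = (5+12)/62 = 17/62

P(Pass) = 17/62 ≈ 27.42%


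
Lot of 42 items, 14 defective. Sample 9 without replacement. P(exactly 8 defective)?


Hypergeometric: C(14,8)×C(28,1)/C(42,9)
= 3003×28/445891810 = 462/2449955

P(X=8) = 462/2449955 ≈ 0.02%


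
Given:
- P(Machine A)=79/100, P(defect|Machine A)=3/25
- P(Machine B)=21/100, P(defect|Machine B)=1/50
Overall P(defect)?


P(B) = Σ P(B|Aᵢ)×P(Aᵢ)
  3/25×79/100 = 237/2500
  1/50×21/100 = 21/5000
Sum = 99/1000

P(defect) = 99/1000 ≈ 9.90%


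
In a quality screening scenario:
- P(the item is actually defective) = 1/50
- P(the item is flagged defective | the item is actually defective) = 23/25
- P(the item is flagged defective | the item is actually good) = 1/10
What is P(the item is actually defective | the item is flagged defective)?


Using Bayes' theorem:
P(A|B) = P(B|A)·P(A) / P(B)

P(the item is flagged defective) = 23/25 × 1/50 + 1/10 × 49/50
= 23/1250 + 49/500 = 291/2500

P(the item is actually defective|the item is flagged defective) = (23/1250) / (291/2500) = 46/291

P(the item is actually defective|the item is flagged defective) = 46/291 ≈ 15.81%


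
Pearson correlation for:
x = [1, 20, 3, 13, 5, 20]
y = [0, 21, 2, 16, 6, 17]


n=6, Σx=62, Σy=62, Σxy=1004, Σx²=1004, Σy²=1026
r = (6×1004 - 62×62)/√((6×1004 - 62²)(6×1026 - 62²))
= 2180/√(2180×2312) = 2180/√5040160 ≈ 2180/2245.0301 ≈ 0.9710

r ≈ 0.9710


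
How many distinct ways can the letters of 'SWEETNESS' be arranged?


Letters: 9, freq: {'S': 3, 'W': 1, 'E': 3, 'T': 1, 'N': 1}
9!/(3!×1!×3!×1!×1!) = 362880/36 = 10080

10080


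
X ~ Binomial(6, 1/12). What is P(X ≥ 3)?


P(X ≥ 3) = Σ P(X=i) for i=3..6
P(X=3) = 6655/746496
P(X=4) = 605/995328
P(X=5) = 11/497664
P(X=6) = 1/2985984
Sum = 14251/1492992

P(X ≥ 3) = 14251/1492992 ≈ 0.95%


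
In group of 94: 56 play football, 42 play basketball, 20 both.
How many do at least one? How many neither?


|A∪B| = 56+42-20 = 78
Neither = 94-78 = 16

At least one: 78; Neither: 16


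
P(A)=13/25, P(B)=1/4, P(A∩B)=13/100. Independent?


P(A)×P(B) = 13/100
P(A∩B) = 13/100
Equal ✓ → Independent

Yes, independent


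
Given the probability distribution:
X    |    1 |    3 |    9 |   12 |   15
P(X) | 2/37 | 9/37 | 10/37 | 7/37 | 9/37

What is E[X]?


E[X] = Σ x·P(X=x)
= (1)×(2/37) + (3)×(9/37) + (9)×(10/37) + (12)×(7/37) + (15)×(9/37)
= 338/37

E[X] = 338/37


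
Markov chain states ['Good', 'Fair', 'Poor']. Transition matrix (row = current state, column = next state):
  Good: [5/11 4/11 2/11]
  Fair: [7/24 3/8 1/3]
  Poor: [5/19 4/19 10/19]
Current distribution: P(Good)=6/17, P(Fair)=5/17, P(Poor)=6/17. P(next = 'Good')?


P(next=Good) = Σᵢ P(now=i)×P(i→Good)
= 6/17×5/11 + 5/17×7/24 + 6/17×5/19
= 30/187 + 35/408 + 30/323 = 28915/85272

P = 28915/85272 ≈ 0.3391


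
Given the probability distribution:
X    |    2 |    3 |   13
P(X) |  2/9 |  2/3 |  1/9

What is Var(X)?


E[X] = 35/9
E[X²] = 77/3
Var(X) = E[X²] - (E[X])² = 77/3 - 1225/81 = 854/81

Var(X) = 854/81 ≈ 10.5432


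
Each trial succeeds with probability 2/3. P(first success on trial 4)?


Geometric: P(X=4) = (1-p)^(k-1)×p = (1/3)^3×2/3 = 2/81

P(X=4) = 2/81 ≈ 2.47%


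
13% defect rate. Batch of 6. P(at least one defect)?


P(all good) = (87/100)^6 = 433626201009/1000000000000
P(≥1 defect) = 566373798991/1000000000000

P = 566373798991/1000000000000 ≈ 56.64%


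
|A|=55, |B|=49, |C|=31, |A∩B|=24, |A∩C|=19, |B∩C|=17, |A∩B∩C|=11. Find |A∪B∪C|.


|A∪B∪C| = 55+49+31-24-19-17+11 = 86

|A∪B∪C| = 86


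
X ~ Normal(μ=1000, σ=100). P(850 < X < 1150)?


z₁=(850-1000)/100=-1.5, z₂=(1150-1000)/100=1.5
P = Φ(1.5) - Φ(-1.5) = 0.933193 - 0.066807 = 0.866386 ≈ 0.8664

P(850 < X < 1150) ≈ 0.8664


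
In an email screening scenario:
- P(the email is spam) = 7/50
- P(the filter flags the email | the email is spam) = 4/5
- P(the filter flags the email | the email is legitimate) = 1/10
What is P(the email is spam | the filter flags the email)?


Using Bayes' theorem:
P(A|B) = P(B|A)·P(A) / P(B)

P(the filter flags the email) = 4/5 × 7/50 + 1/10 × 43/50
= 14/125 + 43/500 = 99/500

P(the email is spam|the filter flags the email) = (14/125) / (99/500) = 56/99

P(the email is spam|the filter flags the email) = 56/99 ≈ 56.57%


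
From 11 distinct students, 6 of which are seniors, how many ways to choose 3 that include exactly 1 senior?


Choose 1 of the 6 seniors and 2 of the other 5 students:
C(6,1)×C(5,2) = 6×10 = 60

60


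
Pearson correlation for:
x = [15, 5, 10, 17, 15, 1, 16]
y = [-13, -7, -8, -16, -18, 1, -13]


n=7, Σx=79, Σy=-74, Σxy=-1059, Σx²=1121, Σy²=1032
r = (7×(-1059) - 79×(-74))/√((7×1121 - 79²)(7×1032 - (-74)²))
= -1567/√(1606×1748) = -1567/√2807288 ≈ -1567/1675.4963 ≈ -0.9352

r ≈ -0.9352


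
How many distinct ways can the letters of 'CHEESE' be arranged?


Letters: 6, freq: {'C': 1, 'H': 1, 'E': 3, 'S': 1}
6!/(1!×1!×3!×1!) = 720/6 = 120

120


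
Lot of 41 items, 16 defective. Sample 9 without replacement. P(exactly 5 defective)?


Hypergeometric: C(16,5)×C(25,4)/C(41,9)
= 4368×12650/350343565 = 77280/489991

P(X=5) = 77280/489991 ≈ 15.77%


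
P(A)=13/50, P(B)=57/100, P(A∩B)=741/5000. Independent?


P(A)×P(B) = 741/5000
P(A∩B) = 741/5000
Equal ✓ → Independent

Yes, independent


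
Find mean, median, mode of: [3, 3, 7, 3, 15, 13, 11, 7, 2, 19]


Sorted: [2, 3, 3, 3, 7, 7, 11, 13, 15, 19]
Mean = 83/10
Median = 7
Freq: {3: 3, 7: 2, 15: 1, 13: 1, 11: 1, 2: 1, 19: 1}
Mode: [3]

Mean=83/10, Median=7, Mode=3


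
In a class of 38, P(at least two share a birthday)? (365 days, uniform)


P(all different) = Π(365-i)/365 for i=0..37
= 0.135932
P(match) = 1 - 0.135932 = 0.864068

P ≈ 0.8641 ≈ 86.41%


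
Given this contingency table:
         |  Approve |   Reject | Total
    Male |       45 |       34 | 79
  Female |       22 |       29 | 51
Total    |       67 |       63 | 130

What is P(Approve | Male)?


P(Approve | Male) = 45/(45+34) = 45/79

P(Approve|Male) = 45/79 ≈ 56.96%


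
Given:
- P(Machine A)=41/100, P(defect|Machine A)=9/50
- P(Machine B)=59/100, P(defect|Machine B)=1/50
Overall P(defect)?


P(B) = Σ P(B|Aᵢ)×P(Aᵢ)
  9/50×41/100 = 369/5000
  1/50×59/100 = 59/5000
Sum = 107/1250

P(defect) = 107/1250 ≈ 8.56%


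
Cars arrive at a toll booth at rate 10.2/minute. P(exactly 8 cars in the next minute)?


Poisson(λ=10.2): P(X=8) = e^(-λ)×λ^k/k!
= e^(-10.2) × 10.2^8 / 8!
≈ 3.717031868e-05 × 117165938.1 / 40320 ≈ 0.108013

P(X=8) ≈ 0.108013 ≈ 10.80%


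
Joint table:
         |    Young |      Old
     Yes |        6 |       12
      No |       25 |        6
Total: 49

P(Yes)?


P(Yes) = (6+12)/49 = 18/49

P(Yes) = 18/49 ≈ 36.73%


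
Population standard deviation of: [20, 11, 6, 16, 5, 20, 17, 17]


Mean = 112/8 = 14
  (20-14)²=36
  (11-14)²=9
  (6-14)²=64
  (16-14)²=4
  (5-14)²=81
  (20-14)²=36
  (17-14)²=9
  (17-14)²=9
Σ(x-μ)² = 248
σ² = 248/8 = 31

σ = √(31) ≈ 5.5678


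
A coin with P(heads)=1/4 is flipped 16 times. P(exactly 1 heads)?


Binomial: P(X=1) = C(16,1)×p^1×(1-p)^15
= 16 × 1/4 × 14348907/1073741824 = 14348907/268435456

P(X=1) = 14348907/268435456 ≈ 5.35%


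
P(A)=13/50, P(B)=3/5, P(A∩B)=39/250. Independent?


P(A)×P(B) = 39/250
P(A∩B) = 39/250
Equal ✓ → Independent

Yes, independent


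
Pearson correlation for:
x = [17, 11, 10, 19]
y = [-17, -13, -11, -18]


n=4, Σx=57, Σy=-59, Σxy=-884, Σx²=871, Σy²=903
r = (4×(-884) - 57×(-59))/√((4×871 - 57²)(4×903 - (-59)²))
= -173/√(235×131) = -173/√30785 ≈ -173/175.4565 ≈ -0.9860

r ≈ -0.9860


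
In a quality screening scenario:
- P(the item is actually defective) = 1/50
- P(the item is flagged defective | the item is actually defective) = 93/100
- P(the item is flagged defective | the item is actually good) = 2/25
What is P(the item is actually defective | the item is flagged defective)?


Using Bayes' theorem:
P(A|B) = P(B|A)·P(A) / P(B)

P(the item is flagged defective) = 93/100 × 1/50 + 2/25 × 49/50
= 93/5000 + 49/625 = 97/1000

P(the item is actually defective|the item is flagged defective) = (93/5000) / (97/1000) = 93/485

P(the item is actually defective|the item is flagged defective) = 93/485 ≈ 19.18%


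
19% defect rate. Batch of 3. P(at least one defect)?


P(all good) = (81/100)^3 = 531441/1000000
P(≥1 defect) = 468559/1000000

P = 468559/1000000 ≈ 46.86%


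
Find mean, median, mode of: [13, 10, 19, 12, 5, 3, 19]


Sorted: [3, 5, 10, 12, 13, 19, 19]
Mean = 81/7
Median = 12
Freq: {13: 1, 10: 1, 19: 2, 12: 1, 5: 1, 3: 1}
Mode: [19]

Mean=81/7, Median=12, Mode=19


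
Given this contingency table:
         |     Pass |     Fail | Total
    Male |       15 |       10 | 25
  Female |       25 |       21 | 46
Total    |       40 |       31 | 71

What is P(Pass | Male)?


P(Pass | Male) = 15/(15+10) = 15/25 = 3/5

P(Pass|Male) = 3/5 ≈ 60.00%


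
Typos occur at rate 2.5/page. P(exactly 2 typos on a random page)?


Poisson(λ=2.5): P(X=2) = e^(-λ)×λ^k/k!
= e^(-2.5) × 2.5^2 / 2!
≈ 0.08208499862 × 6.25 / 2 ≈ 0.256516

P(X=2) ≈ 0.256516 ≈ 25.65%


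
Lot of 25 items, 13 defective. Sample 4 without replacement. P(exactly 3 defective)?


Hypergeometric: C(13,3)×C(12,1)/C(25,4)
= 286×12/12650 = 156/575

P(X=3) = 156/575 ≈ 27.13%


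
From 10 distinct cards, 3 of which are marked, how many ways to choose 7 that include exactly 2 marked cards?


Choose 2 of the 3 marked cards and 5 of the other 7 cards:
C(3,2)×C(7,5) = 3×21 = 63

63


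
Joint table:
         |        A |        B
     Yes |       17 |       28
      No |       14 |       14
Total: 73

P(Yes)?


P(Yes) = (17+28)/73 = 45/73

P(Yes) = 45/73 ≈ 61.64%


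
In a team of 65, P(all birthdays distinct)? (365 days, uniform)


P(all different) = Π(365-i)/365 for i=0..64
= (365/365)×(364/365)×...×(301/365)
= 0.002317

P ≈ 0.0023 ≈ 0.23%


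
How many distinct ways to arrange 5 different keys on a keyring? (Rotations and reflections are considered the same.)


Free circular arrangements: rotations and reflections both identified.
(n-1)!/2 = 4!/2 = 24/2 = 12

12


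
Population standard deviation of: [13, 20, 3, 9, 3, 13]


Mean = 61/6
  (13-61/6)²=289/36
  (20-61/6)²=3481/36
  (3-61/6)²=1849/36
  (9-61/6)²=49/36
  (3-61/6)²=1849/36
  (13-61/6)²=289/36
Σ(x-μ)² = 1301/6
σ² = (1301/6)/6 = 1301/36

σ = √(1301/36) ≈ 6.0116


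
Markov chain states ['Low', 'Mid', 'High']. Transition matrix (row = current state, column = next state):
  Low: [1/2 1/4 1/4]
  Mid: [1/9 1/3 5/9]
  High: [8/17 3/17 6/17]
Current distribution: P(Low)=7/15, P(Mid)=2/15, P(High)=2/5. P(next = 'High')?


P(next=High) = Σᵢ P(now=i)×P(i→High)
= 7/15×1/4 + 2/15×5/9 + 2/5×6/17
= 7/60 + 2/27 + 12/85 = 3047/9180

P = 3047/9180 ≈ 0.3319


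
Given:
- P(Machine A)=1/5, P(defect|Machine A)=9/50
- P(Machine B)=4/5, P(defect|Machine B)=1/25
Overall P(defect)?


P(B) = Σ P(B|Aᵢ)×P(Aᵢ)
  9/50×1/5 = 9/250
  1/25×4/5 = 4/125
Sum = 17/250

P(defect) = 17/250 ≈ 6.80%


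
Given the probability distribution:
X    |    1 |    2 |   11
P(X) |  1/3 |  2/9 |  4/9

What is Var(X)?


E[X] = 17/3
E[X²] = 55
Var(X) = E[X²] - (E[X])² = 55 - 289/9 = 206/9

Var(X) = 206/9 ≈ 22.8889


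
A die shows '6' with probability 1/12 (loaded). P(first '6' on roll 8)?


Geometric: P(X=8) = (1-p)^(k-1)×p = (11/12)^7×1/12 = 19487171/429981696

P(X=8) = 19487171/429981696 ≈ 4.53%


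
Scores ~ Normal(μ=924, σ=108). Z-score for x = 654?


z = (x - μ)/σ = (654 - 924)/108 = -2.5

z = -2.5


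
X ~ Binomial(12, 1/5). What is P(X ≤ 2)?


P(X ≤ 2) = Σ P(X=i) for i=0..2
P(X=0) = 16777216/244140625
P(X=1) = 50331648/244140625
P(X=2) = 69206016/244140625
Sum = 27262976/48828125

P(X ≤ 2) = 27262976/48828125 ≈ 55.83%


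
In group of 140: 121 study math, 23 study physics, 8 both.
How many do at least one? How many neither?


|A∪B| = 121+23-8 = 136
Neither = 140-136 = 4

At least one: 136; Neither: 4


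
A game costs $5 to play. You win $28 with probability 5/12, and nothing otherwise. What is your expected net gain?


E[gain] = (28-5)×5/12 + (-5)×7/12
= 115/12 - 35/12 = 20/3

Expected net gain = $20/3 ≈ $6.67


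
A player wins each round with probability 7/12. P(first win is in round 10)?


Geometric: P(X=10) = (1-p)^(k-1)×p = (5/12)^9×7/12 = 13671875/61917364224

P(X=10) = 13671875/61917364224 ≈ 0.02%


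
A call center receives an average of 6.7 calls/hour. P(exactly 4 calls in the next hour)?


Poisson(λ=6.7): P(X=4) = e^(-λ)×λ^k/k!
= e^(-6.7) × 6.7^4 / 4!
≈ 0.001230911903 × 2015.1121 / 24 ≈ 0.103351

P(X=4) ≈ 0.103351 ≈ 10.34%


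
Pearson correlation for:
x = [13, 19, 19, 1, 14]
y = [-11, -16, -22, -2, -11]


n=5, Σx=66, Σy=-62, Σxy=-1021, Σx²=1088, Σy²=986
r = (5×(-1021) - 66×(-62))/√((5×1088 - 66²)(5×986 - (-62)²))
= -1013/√(1084×1086) = -1013/√1177224 ≈ -1013/1084.9995 ≈ -0.9336

r ≈ -0.9336


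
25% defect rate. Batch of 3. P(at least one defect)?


P(all good) = (3/4)^3 = 27/64
P(≥1 defect) = 37/64

P = 37/64 ≈ 57.81%


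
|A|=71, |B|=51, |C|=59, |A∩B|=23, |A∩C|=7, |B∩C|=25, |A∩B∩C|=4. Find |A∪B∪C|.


|A∪B∪C| = 71+51+59-23-7-25+4 = 130

|A∪B∪C| = 130


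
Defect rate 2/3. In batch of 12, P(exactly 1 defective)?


Binomial: P(X=1) = C(12,1)×p^1×(1-p)^11
= 12 × 2/3 × 1/177147 = 8/177147

P(X=1) = 8/177147 ≈ 0.00%


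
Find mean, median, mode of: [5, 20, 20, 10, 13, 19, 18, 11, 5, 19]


Sorted: [5, 5, 10, 11, 13, 18, 19, 19, 20, 20]
Mean = 140/10 = 14
Median = 31/2
Freq: {5: 2, 20: 2, 10: 1, 13: 1, 19: 2, 18: 1, 11: 1}
Mode: [5, 19, 20]

Mean=14, Median=31/2, Mode=[5, 19, 20]


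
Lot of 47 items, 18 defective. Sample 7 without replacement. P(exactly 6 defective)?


Hypergeometric: C(18,6)×C(29,1)/C(47,7)
= 18564×29/62891499 = 179452/20963833

P(X=6) = 179452/20963833 ≈ 0.86%


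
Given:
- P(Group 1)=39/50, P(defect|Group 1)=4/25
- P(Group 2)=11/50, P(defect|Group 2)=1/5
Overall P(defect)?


P(B) = Σ P(B|Aᵢ)×P(Aᵢ)
  4/25×39/50 = 78/625
  1/5×11/50 = 11/250
Sum = 211/1250

P(defect) = 211/1250 ≈ 16.88%
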